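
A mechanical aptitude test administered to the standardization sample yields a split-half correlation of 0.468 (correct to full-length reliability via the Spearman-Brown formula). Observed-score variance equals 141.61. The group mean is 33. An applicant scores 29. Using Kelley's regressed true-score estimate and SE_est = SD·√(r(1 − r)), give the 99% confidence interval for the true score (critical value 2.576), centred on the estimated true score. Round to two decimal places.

[15.71, 45.18]

σ = 141.61^(1/2) = 11.9000
Spearman-Brown: r = 2(0.468) / (1 + 0.468) = 0.9360 / 1.4680 ≈ 0.6376
Estimated true score = 0.6376*29 + (1 − 0.6376)*33 ≈ 30.4496
SE_est = SD * √(r(1 − r)) = 11.9000 * √0.2311 ≈ 11.9000 * 0.4807 ≈ 5.7202
99% CI: 30.4496 ± 14.7354 ≈ (15.7142, 45.1849)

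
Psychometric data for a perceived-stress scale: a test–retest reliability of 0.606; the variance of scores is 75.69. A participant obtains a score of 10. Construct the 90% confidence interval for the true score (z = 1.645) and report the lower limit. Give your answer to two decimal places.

σ = 75.69^(1/2) = 8.700
SEM = 8.700·√(1 − 0.606) ≈ 5.461
Margin = 1.645 · 5.461 ≈ 8.983
Lower limit = 10 − 8.983 ≈ 1.017

1.02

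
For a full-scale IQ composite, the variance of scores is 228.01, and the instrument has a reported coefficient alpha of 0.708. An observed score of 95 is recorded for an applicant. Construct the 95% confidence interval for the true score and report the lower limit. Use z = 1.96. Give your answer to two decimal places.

SD = √228.01 ≃ 15.100
The standard error of measurement is 15.100·√(1 − 0.708) ≃ 15.100·0.540 ≃ 8.160.
Margin = 1.96 · 8.160 ≃ 15.993
Lower bound: 95 − 15.993 = 79.007

79.01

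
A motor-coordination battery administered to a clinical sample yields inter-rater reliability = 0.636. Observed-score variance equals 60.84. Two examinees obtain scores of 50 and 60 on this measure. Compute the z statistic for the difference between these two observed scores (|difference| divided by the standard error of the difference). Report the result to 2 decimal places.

SD = √60.84 = 7.800
SEM = 7.800 × √(1 − 0.636) = 7.800 × √0.364 ≃ 7.800 × 0.603 ≃ 4.706
SE_diff = √2 × SEM ≃ 6.655
z = 10 / 6.655 ≃ 1.503

1.50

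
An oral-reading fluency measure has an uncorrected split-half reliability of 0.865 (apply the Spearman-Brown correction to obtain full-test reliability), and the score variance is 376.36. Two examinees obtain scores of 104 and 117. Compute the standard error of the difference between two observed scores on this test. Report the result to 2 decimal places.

SD = √376.36 = 19.4000
Spearman-Brown: r = 2(0.865) / (1 + 0.865) = 1.7300 / 1.8650 ≃ 0.9276
The standard error of measurement is 19.4000*√(1 − 0.9276) ≃ 19.4000*0.2690 ≃ 5.2195.
SE_diff = SEM * √2 ≃ 5.2195 * 1.4142 ≃ 7.3815

7.38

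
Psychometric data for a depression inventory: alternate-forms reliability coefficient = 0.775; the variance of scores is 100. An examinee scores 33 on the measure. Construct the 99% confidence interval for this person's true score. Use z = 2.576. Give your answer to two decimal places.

SD = √100 = 10.00000
SEM = 10.00000 · √(1 − 0.77500) = 10.00000 · √0.22500 ≈ 10.00000 · 0.47434 ≈ 4.74342
Half-width = 2.576·4.74342 ≈ 12.21904
99% CI: 33 ± 12.21904 = [20.78096, 45.21904]

[20.78, 45.22]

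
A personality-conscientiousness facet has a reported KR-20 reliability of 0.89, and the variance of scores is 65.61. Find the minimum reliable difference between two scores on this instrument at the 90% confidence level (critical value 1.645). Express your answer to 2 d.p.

6.25

SD = √65.61 = 8.100
SEM = 8.100 * √(1 − 0.890) = 8.100 * √0.110 ≈ 8.100 * 0.332 ≈ 2.686
SE_diff = √2 * SEM ≈ 3.799
Smallest detectable difference = 1.645*3.799 ≈ 6.250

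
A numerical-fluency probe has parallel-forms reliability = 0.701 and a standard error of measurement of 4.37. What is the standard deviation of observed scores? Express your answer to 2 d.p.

σ = SEM·(1 − r)^(−1/2) ≃ 4.37·1.829 ≃ 7.992

7.99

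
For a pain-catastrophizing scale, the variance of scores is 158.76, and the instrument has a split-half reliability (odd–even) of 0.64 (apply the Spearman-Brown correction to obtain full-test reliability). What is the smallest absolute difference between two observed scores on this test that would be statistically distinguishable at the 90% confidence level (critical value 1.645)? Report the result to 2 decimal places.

SD = √158.76 ≈ 12.600
Full-length reliability (Spearman-Brown) = 2(0.64)/(1+0.64) ≈ 0.780
SEM = 12.600 · √(1 − 0.780) = 12.600 · √0.220 ≈ 12.600 · 0.469 ≈ 5.903
SE_diff = SEM · √2 ≈ 5.903 · 1.414 ≈ 8.349
Minimum reliable difference = 1.645 · SE_diff ≈ 1.645 · 8.349 ≈ 13.733

13.73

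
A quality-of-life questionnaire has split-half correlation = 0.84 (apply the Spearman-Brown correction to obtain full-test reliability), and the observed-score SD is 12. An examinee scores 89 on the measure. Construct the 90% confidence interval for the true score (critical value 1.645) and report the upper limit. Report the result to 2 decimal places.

r_full = 2·0.84 / (1 + 0.84) ≈ 0.9130
SEM = 12.0000 · √(1 − 0.9130) = 12.0000 · √0.0870 ≈ 12.0000 · 0.2949 ≈ 3.5386
1.645 · SEM ≈ 5.8210
Upper bound: 89 + 5.8210 = 94.8210

94.82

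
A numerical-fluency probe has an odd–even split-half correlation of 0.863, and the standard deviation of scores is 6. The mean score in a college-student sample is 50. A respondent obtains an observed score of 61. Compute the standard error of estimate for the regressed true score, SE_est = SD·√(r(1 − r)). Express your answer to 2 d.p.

1.57

Full-length reliability (Spearman-Brown) = 2(0.863)/(1+0.863) ≈ 0.9265
SE_est = 6.0000·√(0.9265·0.0735) ≈ 1.5661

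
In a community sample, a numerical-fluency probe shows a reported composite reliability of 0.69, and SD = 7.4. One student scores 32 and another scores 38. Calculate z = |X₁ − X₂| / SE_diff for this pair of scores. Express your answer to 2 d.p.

SEM = 7.4000*√(1 − 0.6900) ≃ 4.1201
Standard error of the difference = 4.1201·√2 ≃ 5.8268
z = |32 − 38| / 5.8268 = 6 / 5.8268 ≃ 1.0297

1.03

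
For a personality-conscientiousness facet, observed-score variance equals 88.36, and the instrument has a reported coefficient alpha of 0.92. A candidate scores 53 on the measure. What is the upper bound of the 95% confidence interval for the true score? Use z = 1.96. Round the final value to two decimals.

SD = √88.36 ≈ 9.4000
SEM = 9.4000·√(1 − 0.9200) ≈ 2.6587
Margin = 1.96 · 2.6587 ≈ 5.2111
Upper limit = 53 + 5.2111 ≈ 58.2111

58.21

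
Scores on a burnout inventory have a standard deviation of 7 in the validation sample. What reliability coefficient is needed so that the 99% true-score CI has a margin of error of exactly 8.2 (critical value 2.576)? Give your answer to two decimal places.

0.79

SEM needed = half-width / z = 8.2/2.576 ≈ 3.183
Required reliability = 1 − (SEM/SD)² = 1 − 0.207 ≈ 0.793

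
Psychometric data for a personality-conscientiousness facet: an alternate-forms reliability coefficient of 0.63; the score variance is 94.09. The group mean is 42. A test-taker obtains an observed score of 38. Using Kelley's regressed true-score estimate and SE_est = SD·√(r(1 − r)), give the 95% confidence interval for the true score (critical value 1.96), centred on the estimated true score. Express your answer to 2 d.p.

SD = √94.09 = 9.70000
T̂ = r·X + (1 − r)·M = 0.63000×38 + 0.37000×42 = 23.94000 + 15.54000 ≈ 39.48000
SE_est = 9.70000·√[r(1 − r)] ≈ 4.68320
95% CI: 39.48000 ± 9.17908 ≈ (30.30092, 48.65908)

[30.30, 48.66]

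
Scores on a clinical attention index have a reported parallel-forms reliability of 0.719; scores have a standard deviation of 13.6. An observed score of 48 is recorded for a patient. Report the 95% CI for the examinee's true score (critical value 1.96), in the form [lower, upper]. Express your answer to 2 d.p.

SEM = 13.600 * √(1 − 0.719) = 13.600 * √0.281 ≈ 13.600 * 0.530 ≈ 7.209
1.96 * SEM ≈ 14.130
Interval: (33.870, 62.130)

[33.87, 62.13]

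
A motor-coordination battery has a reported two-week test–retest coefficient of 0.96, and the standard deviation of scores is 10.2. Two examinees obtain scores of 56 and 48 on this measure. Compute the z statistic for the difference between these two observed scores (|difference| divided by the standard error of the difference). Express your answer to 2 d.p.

2.77

The standard error of measurement is 10.2000·√(1 − 0.9600) ≈ 10.2000·0.2000 ≈ 2.0400.
SE_diff = SEM · √2 ≈ 2.0400 · 1.4142 ≈ 2.8850
z = 8 / 2.8850 ≈ 2.7730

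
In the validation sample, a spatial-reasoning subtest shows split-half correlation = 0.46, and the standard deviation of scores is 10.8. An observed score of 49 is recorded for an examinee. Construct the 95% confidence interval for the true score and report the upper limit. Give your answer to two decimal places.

Spearman-Brown: r = 2(0.46) / (1 + 0.46) = 0.92000 / 1.46000 ≈ 0.63014
SEM = 10.80000 · √(1 − 0.63014) = 10.80000 · √0.36986 ≈ 10.80000 · 0.60816 ≈ 6.56817
Half-width = 1.96·6.56817 ≈ 12.87361
Upper limit = 49 + 12.87361 ≈ 61.87361

61.87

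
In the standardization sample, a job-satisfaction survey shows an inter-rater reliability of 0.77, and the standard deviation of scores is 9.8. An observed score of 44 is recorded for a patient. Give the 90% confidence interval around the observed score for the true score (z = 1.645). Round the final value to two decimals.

[36.27, 51.73]

SEM = 9.800 * √(1 − 0.770) = 9.800 * √0.230 ≃ 9.800 * 0.480 ≃ 4.700
Margin = 1.645 * 4.700 ≃ 7.731
90% CI: 44 ± 7.731 = [36.269, 51.731]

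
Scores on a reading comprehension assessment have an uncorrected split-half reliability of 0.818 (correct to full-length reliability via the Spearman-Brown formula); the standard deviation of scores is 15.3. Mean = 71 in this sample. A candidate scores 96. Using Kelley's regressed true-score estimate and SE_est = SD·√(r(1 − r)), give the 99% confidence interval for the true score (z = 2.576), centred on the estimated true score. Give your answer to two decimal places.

[81.67, 105.33]

Spearman-Brown: r = 2(0.818) / (1 + 0.818) = 1.636 / 1.818 ≈ 0.900
Estimated true score = 0.900*96 + (1 − 0.900)*71 ≈ 93.497
SE_est = SD * √(r(1 − r)) = 15.300 * √0.090 ≈ 15.300 * 0.300 ≈ 4.592
CI = 93.497 ± 2.576 * 4.592 → [81.668, 105.327]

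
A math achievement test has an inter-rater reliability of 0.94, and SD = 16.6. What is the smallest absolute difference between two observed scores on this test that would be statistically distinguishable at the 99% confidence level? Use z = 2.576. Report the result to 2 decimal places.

The standard error of measurement is 16.6000×√(1 − 0.9400) ≈ 16.6000×0.2449 ≈ 4.0662.
SE_diff = SEM × √2 ≈ 4.0662 × 1.4142 ≈ 5.7504
Minimum reliable difference = 2.576 × SE_diff ≈ 2.576 × 5.7504 ≈ 14.8131

14.81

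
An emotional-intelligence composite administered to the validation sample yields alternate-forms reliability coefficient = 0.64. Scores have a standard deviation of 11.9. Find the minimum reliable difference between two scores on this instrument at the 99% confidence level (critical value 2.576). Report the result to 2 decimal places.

The standard error of measurement is 11.9000*√(1 − 0.6400) ≃ 11.9000*0.6000 ≃ 7.1400.
Standard error of the difference = 7.1400·√2 ≃ 10.0975
Minimum reliable difference = 2.576 * SE_diff ≃ 2.576 * 10.0975 ≃ 26.0111

26.01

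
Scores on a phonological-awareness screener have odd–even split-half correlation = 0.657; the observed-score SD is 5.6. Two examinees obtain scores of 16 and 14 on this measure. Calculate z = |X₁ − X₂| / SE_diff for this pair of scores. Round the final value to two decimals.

r_full = 2·0.657 / (1 + 0.657) ≃ 0.79300
The standard error of measurement is 5.60000*√(1 − 0.79300) ≃ 5.60000*0.45497 ≃ 2.54785.
SE_diff = SEM * √2 ≃ 2.54785 * 1.41421 ≃ 3.60320
z = |16 − 14| / 3.60320 = 2 / 3.60320 ≃ 0.55506

0.56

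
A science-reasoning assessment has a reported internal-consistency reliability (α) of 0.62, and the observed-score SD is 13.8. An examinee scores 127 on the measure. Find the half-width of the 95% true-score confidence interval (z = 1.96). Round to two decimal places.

16.67

SEM = 13.80000·√(1 − 0.62000) ≈ 8.50689
Margin = 1.96 · 8.50689 ≈ 16.67351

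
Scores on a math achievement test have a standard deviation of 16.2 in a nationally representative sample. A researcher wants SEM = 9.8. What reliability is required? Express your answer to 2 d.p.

0.63

r = 1 − (9.800/16.2)² ≃ 1 − 0.366 ≃ 0.634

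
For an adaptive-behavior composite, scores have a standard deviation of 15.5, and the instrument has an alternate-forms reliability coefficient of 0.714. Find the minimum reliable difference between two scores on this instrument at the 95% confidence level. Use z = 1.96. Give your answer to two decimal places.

22.98

SEM = 15.5000×√(1 − 0.7140) ≈ 8.2892
Standard error of the difference = 8.2892·√2 ≈ 11.7228
Smallest detectable difference = 1.96×11.7228 ≈ 22.9766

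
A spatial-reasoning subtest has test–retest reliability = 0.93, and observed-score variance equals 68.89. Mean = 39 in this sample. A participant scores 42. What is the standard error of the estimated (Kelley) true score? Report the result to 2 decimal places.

SD = √68.89 ≈ 8.3000
SE_est = 8.3000·√[r(1 − r)] ≈ 2.1177

2.12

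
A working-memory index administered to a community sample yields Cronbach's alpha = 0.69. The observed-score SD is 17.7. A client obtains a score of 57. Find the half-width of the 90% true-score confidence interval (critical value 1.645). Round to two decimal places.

16.21

SEM = 17.700·√(1 − 0.690) ≈ 9.855
1.645 · SEM ≈ 16.211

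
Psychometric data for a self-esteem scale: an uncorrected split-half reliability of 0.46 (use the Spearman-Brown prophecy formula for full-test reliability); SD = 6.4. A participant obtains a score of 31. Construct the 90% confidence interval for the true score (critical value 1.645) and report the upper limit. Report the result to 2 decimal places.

37.40

r_full = 2·0.46 / (1 + 0.46) ≈ 0.6301
SEM = 6.4000*√(1 − 0.6301) ≈ 3.8922
1.645 * SEM ≈ 6.4027
Upper limit = 31 + 6.4027 ≈ 37.4027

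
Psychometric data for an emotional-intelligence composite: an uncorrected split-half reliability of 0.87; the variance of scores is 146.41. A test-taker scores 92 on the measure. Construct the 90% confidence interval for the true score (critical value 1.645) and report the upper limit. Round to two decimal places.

97.25

SD = √146.41 ≈ 12.10000
Spearman-Brown: r = 2(0.87) / (1 + 0.87) = 1.74000 / 1.87000 ≈ 0.93048
SEM = 12.10000 × √(1 − 0.93048) = 12.10000 × √0.06952 ≈ 12.10000 × 0.26366 ≈ 3.19033
Margin = 1.645 × 3.19033 ≈ 5.24810
Upper bound: 92 + 5.24810 = 97.24810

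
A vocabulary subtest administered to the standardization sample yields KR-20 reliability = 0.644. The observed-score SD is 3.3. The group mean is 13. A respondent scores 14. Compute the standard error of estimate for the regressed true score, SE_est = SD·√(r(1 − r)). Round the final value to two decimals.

SE_est = SD × √(r(1 − r)) = 3.30000 × √0.22926 ≈ 3.30000 × 0.47882 ≈ 1.58009

1.58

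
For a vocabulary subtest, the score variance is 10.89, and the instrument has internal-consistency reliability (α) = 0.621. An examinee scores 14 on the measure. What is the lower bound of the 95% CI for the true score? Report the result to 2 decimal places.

10.02

SD = √10.89 ≃ 3.3000
SEM = 3.3000 * √(1 − 0.6210) = 3.3000 * √0.3790 ≃ 3.3000 * 0.6156 ≃ 2.0316
Margin = 1.96 * 2.0316 ≃ 3.9819
Lower limit = 14 − 3.9819 ≃ 10.0181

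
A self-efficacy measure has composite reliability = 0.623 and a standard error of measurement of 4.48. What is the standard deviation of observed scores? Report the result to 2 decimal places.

7.30

SD = 4.48 / √(1 − 0.623) ≈ 7.29638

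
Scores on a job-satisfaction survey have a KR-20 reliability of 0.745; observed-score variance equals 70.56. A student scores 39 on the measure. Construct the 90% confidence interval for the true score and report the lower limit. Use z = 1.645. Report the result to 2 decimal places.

32.02

SD = √70.56 = 8.400
SEM = 8.400 × √(1 − 0.745) = 8.400 × √0.255 ≈ 8.400 × 0.505 ≈ 4.242
1.645 × SEM ≈ 6.978
Lower limit = 39 − 6.978 ≈ 32.022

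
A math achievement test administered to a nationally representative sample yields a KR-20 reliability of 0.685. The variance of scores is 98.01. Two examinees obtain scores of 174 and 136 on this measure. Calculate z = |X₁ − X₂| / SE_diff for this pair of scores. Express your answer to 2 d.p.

SD = √98.01 = 9.900
SEM = 9.900 · √(1 − 0.685) = 9.900 · √0.315 ≃ 9.900 · 0.561 ≃ 5.556
SE_diff = SEM · √2 ≃ 5.556 · 1.414 ≃ 7.858
z = 38 / 7.858 ≃ 4.836

4.84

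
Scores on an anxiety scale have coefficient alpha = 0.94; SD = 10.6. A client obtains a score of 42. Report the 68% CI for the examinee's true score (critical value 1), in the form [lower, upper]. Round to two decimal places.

[39.40, 44.60]

The standard error of measurement is 10.600×√(1 − 0.940) ≈ 10.600×0.245 ≈ 2.596.
Margin = 1 × 2.596 ≈ 2.596
CI = 42 ± 2.596 → [39.404, 44.596]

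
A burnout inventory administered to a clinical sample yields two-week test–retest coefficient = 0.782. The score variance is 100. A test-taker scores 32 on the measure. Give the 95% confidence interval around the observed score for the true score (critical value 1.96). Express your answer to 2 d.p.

[22.85, 41.15]

SD = √100 ≃ 10.000
SEM = 10.000 * √(1 − 0.782) = 10.000 * √0.218 ≃ 10.000 * 0.467 ≃ 4.669
Margin = 1.96 * 4.669 ≃ 9.151
CI = 32 ± 9.151 → [22.849, 41.151]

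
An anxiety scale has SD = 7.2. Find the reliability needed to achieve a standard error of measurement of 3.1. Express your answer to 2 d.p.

r = 1 − (SEM / SD)² = 1 − (3.10000 / 7.2)² ≈ 1 − 0.18538 ≈ 0.81462

0.81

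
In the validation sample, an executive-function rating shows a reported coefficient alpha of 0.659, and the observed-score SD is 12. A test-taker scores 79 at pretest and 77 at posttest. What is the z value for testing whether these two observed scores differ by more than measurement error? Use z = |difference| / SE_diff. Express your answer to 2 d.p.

SEM = 12.0000 * √(1 − 0.6590) = 12.0000 * √0.3410 ≈ 12.0000 * 0.5840 ≈ 7.0074
Standard error of the difference = 7.0074·√2 ≈ 9.9100
z = |79 − 77| / 9.9100 = 2 / 9.9100 ≈ 0.2018

0.20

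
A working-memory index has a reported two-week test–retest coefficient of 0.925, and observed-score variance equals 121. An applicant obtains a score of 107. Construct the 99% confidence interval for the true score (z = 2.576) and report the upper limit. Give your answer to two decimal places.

σ = 121^(1/2) = 11.0000
SEM = 11.0000·√(1 − 0.9250) ≈ 3.0125
Margin = 2.576 · 3.0125 ≈ 7.7601
Upper limit = 107 + 7.7601 ≈ 114.7601

114.76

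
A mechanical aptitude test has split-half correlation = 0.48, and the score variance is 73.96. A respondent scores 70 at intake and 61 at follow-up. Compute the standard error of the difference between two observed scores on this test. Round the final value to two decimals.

SD = √73.96 ≈ 8.6000
r_full = 2·0.48 / (1 + 0.48) ≈ 0.6486
SEM = 8.6000 × √(1 − 0.6486) = 8.6000 × √0.3514 ≈ 8.6000 × 0.5927 ≈ 5.0976
SE_diff = SEM × √2 ≈ 5.0976 × 1.4142 ≈ 7.2092

7.21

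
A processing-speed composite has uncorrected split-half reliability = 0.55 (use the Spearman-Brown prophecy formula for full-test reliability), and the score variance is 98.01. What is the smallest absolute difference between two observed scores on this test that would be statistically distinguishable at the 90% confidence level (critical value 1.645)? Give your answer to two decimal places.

SD = √98.01 = 9.9000
Spearman-Brown: r = 2(0.55) / (1 + 0.55) = 1.1000 / 1.5500 ≈ 0.7097
SEM = 9.9000 · √(1 − 0.7097) = 9.9000 · √0.2903 ≈ 9.9000 · 0.5388 ≈ 5.3343
SE_diff = √2 · SEM ≈ 7.5438
Smallest detectable difference = 1.645·7.5438 ≈ 12.4096

12.41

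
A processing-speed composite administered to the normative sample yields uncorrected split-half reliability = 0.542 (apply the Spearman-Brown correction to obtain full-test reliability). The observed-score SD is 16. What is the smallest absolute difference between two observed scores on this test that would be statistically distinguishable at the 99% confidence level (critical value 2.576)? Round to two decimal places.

31.77

Spearman-Brown: r = 2(0.542) / (1 + 0.542) = 1.0840 / 1.5420 ≈ 0.7030
SEM = 16.0000·√(1 − 0.7030) ≈ 8.7199
SE_diff = SEM · √2 ≈ 8.7199 · 1.4142 ≈ 12.3318
Smallest detectable difference = 2.576·12.3318 ≈ 31.7666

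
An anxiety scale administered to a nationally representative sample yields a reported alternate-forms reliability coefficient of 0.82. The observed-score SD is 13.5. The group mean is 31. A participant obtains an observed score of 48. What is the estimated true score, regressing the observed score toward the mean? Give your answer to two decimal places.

44.94

T̂ = r·X + (1 − r)·M = 0.82000*48 + 0.18000*31 = 39.36000 + 5.58000 ≈ 44.94000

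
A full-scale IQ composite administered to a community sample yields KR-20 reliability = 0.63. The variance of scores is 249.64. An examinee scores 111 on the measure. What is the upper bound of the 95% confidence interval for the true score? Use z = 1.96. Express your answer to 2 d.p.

129.84

SD = √249.64 = 15.8000
The standard error of measurement is 15.8000·√(1 − 0.6300) ≈ 15.8000·0.6083 ≈ 9.6108.
Margin = 1.96 · 9.6108 ≈ 18.8371
Upper bound: 111 + 18.8371 = 129.8371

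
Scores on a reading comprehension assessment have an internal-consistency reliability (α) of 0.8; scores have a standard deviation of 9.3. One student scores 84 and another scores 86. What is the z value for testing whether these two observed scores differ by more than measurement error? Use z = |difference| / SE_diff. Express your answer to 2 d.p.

SEM = 9.3000 × √(1 − 0.8000) = 9.3000 × √0.2000 ≈ 9.3000 × 0.4472 ≈ 4.1591
Standard error of the difference = 4.1591·√2 ≈ 5.8818
z = 2 / 5.8818 ≈ 0.3400

0.34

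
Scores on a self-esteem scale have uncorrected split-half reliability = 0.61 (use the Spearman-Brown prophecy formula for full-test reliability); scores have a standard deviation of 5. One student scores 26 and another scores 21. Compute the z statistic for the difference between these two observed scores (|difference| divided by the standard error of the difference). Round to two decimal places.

Spearman-Brown: r = 2(0.61) / (1 + 0.61) = 1.2200 / 1.6100 ≃ 0.7578
SEM = 5.0000·√(1 − 0.7578) ≃ 2.4609
Standard error of the difference = 2.4609·√2 ≃ 3.4802
z = |26 − 21| / 3.4802 = 5 / 3.4802 ≃ 1.4367

1.44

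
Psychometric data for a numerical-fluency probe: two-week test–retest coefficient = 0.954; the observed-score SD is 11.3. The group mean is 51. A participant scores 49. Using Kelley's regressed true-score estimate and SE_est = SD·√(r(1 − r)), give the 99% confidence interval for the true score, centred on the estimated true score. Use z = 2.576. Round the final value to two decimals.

[42.99, 55.19]

Estimated true score = 0.95400×49 + (1 − 0.95400)×51 ≈ 49.09200
SE_est = 11.30000×√(0.95400×0.04600) ≈ 2.36718
CI = 49.09200 ± 2.576 × 2.36718 → [42.99414, 55.18986]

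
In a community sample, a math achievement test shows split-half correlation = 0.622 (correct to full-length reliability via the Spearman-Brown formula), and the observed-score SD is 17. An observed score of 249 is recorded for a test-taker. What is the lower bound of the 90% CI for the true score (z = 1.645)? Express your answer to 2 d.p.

235.50

Full-length reliability (Spearman-Brown) = 2(0.622)/(1+0.622) ≃ 0.7670
SEM = 17.0000 · √(1 − 0.7670) = 17.0000 · √0.2330 ≃ 17.0000 · 0.4827 ≃ 8.2067
Margin = 1.645 · 8.2067 ≃ 13.5000
Lower limit = 249 − 13.5000 ≃ 235.5000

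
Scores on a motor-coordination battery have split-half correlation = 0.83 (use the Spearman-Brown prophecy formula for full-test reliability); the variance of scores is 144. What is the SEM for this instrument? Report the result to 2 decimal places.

3.66

σ = 144^(1/2) = 12.0000
r_full = 2·0.83 / (1 + 0.83) ≈ 0.9071
SEM = 12.0000 * √(1 − 0.9071) = 12.0000 * √0.0929 ≈ 12.0000 * 0.3048 ≈ 3.6575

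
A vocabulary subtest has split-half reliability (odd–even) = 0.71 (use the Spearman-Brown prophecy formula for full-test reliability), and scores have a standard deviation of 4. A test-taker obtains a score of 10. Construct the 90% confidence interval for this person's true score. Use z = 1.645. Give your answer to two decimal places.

r_full = 2·0.71 / (1 + 0.71) ≃ 0.83041
SEM = 4.00000 · √(1 − 0.83041) = 4.00000 · √0.16959 ≃ 4.00000 · 0.41181 ≃ 1.64726
Margin = 1.645 · 1.64726 ≃ 2.70974
90% CI: 10 ± 2.70974 = [7.29026, 12.70974]

[7.29, 12.71]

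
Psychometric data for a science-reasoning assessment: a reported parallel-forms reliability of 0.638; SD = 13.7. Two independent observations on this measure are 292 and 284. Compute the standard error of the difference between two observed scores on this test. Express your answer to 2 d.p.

11.66

The standard error of measurement is 13.70000·√(1 − 0.63800) ≈ 13.70000·0.60166 ≈ 8.24280.
Standard error of the difference = 8.24280·√2 ≈ 11.65708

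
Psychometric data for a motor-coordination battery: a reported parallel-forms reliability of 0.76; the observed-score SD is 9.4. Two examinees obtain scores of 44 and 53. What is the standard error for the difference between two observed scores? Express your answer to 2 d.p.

SEM = 9.4000 · √(1 − 0.7600) = 9.4000 · √0.2400 ≈ 9.4000 · 0.4899 ≈ 4.6050
SE_diff = √2 · SEM ≈ 6.5125

6.51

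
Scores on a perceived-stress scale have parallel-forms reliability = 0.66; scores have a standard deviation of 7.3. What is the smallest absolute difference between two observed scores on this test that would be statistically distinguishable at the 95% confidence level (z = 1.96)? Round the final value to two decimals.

11.80

SEM = 7.3000 × √(1 − 0.6600) = 7.3000 × √0.3400 ≈ 7.3000 × 0.5831 ≈ 4.2566
SE_diff = SEM × √2 ≈ 4.2566 × 1.4142 ≈ 6.0197
Smallest detectable difference = 1.96×6.0197 ≈ 11.7987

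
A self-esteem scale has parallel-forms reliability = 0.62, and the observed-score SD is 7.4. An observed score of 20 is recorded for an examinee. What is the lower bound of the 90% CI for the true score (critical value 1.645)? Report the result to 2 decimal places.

SEM = 7.4000*√(1 − 0.6200) ≈ 4.5617
Margin = 1.645 * 4.5617 ≈ 7.5039
Lower limit = 20 − 7.5039 ≈ 12.4961

12.50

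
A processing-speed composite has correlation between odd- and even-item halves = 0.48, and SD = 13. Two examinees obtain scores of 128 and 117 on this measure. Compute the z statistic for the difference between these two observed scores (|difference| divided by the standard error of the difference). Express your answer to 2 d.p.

1.01

r_full = 2·0.48 / (1 + 0.48) ≈ 0.64865
SEM = 13.00000 × √(1 − 0.64865) = 13.00000 × √0.35135 ≈ 13.00000 × 0.59275 ≈ 7.70574
Standard error of the difference = 7.70574·√2 ≈ 10.89756
z = 11 / 10.89756 ≈ 1.00940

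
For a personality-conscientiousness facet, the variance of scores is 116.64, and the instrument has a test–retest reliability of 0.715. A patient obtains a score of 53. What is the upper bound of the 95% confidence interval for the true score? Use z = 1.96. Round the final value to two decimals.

σ = 116.64^(1/2) = 10.800
SEM = 10.800*√(1 − 0.715) ≃ 5.766
1.96 * SEM ≃ 11.301
Upper limit = 53 + 11.301 ≃ 64.301

64.30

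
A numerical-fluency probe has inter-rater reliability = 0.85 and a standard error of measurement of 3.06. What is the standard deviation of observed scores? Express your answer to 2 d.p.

SD = SEM / √(1 − r) = 3.06 / √0.150 ≈ 3.06 / 0.387 ≈ 7.901

7.90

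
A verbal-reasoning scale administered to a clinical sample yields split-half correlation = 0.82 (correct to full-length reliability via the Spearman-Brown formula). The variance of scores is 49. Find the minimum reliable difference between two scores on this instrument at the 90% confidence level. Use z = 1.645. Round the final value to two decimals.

5.12

SD = √49 = 7.00000
Full-length reliability (Spearman-Brown) = 2(0.82)/(1+0.82) ≈ 0.90110
SEM = 7.00000 × √(1 − 0.90110) = 7.00000 × √0.09890 ≈ 7.00000 × 0.31449 ≈ 2.20140
SE_diff = √2 × SEM ≈ 3.11325
Smallest detectable difference = 1.645×3.11325 ≈ 5.12129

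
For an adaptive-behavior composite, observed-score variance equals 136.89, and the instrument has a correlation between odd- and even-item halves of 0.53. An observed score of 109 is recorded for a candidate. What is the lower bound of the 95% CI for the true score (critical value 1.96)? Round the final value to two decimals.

96.29

σ = 136.89^(1/2) = 11.7000
r_full = 2·0.53 / (1 + 0.53) ≈ 0.6928
The standard error of measurement is 11.7000·√(1 − 0.6928) ≈ 11.7000·0.5542 ≈ 6.4847.
Margin = 1.96 · 6.4847 ≈ 12.7100
Lower bound: 109 − 12.7100 = 96.2900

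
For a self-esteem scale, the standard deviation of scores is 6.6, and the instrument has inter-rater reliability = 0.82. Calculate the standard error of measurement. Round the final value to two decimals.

2.80

The standard error of measurement is 6.6000*√(1 − 0.8200) ≈ 6.6000*0.4243 ≈ 2.8001.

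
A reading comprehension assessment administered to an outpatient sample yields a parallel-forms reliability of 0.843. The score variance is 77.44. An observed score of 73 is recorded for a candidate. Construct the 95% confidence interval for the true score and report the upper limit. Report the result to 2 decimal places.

79.83

SD = √77.44 ≈ 8.80000
SEM = 8.80000·√(1 − 0.84300) ≈ 3.48684
1.96 · SEM ≈ 6.83421
Upper limit = 73 + 6.83421 ≈ 79.83421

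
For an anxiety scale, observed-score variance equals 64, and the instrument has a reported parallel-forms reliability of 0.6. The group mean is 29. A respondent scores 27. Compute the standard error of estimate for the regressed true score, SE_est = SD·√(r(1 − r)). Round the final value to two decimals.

3.92

SD = √64 ≈ 8.0000
SE_est = SD × √(r(1 − r)) = 8.0000 × √0.2400 ≈ 8.0000 × 0.4899 ≈ 3.9192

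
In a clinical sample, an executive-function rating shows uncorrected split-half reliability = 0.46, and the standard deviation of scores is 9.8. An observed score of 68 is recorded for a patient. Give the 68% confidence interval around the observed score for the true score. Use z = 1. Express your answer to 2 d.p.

[62.04, 73.96]

r_full = 2·0.46 / (1 + 0.46) ≃ 0.630
SEM = 9.800·√(1 − 0.630) ≃ 5.960
Half-width = 1·5.960 ≃ 5.960
CI = 68 ± 5.960 → [62.040, 73.960]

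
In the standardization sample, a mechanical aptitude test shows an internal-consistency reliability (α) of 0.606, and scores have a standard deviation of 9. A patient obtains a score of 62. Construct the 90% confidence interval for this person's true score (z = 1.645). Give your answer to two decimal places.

SEM = 9.000 * √(1 − 0.606) = 9.000 * √0.394 ≈ 9.000 * 0.628 ≈ 5.649
1.645 * SEM ≈ 9.293
Interval: (52.707, 71.293)

[52.71, 71.29]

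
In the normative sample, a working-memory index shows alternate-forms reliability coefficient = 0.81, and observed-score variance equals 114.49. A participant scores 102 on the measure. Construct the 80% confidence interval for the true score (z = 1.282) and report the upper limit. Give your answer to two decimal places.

SD = √114.49 ≈ 10.7000
SEM = 10.7000 × √(1 − 0.8100) = 10.7000 × √0.1900 ≈ 10.7000 × 0.4359 ≈ 4.6640
1.282 × SEM ≈ 5.9793
Upper bound: 102 + 5.9793 = 107.9793

107.98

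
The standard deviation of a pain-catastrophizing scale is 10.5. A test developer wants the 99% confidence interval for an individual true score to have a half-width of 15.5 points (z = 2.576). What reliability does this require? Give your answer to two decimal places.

0.67

SEM needed = half-width / z = 15.5/2.576 ≈ 6.01708
r = 1 − (SEM / SD)² = 1 − (6.01708 / 10.5)² ≈ 1 − 0.32839 ≈ 0.67161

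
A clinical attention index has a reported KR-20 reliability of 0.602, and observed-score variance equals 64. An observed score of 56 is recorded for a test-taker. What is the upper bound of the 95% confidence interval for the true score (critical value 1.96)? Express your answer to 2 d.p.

SD = √64 = 8.00000
The standard error of measurement is 8.00000·√(1 − 0.60200) ≈ 8.00000·0.63087 ≈ 5.04698.
1.96 · SEM ≈ 9.89208
Upper bound: 56 + 9.89208 = 65.89208

65.89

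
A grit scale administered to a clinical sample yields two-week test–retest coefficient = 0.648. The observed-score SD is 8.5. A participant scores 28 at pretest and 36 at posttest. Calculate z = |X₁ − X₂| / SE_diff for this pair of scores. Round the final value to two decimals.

1.12

SEM = 8.5000 × √(1 − 0.6480) = 8.5000 × √0.3520 ≃ 8.5000 × 0.5933 ≃ 5.0430
Standard error of the difference = 5.0430·√2 ≃ 7.1319
z = |28 − 36| / 7.1319 = 8 / 7.1319 ≃ 1.1217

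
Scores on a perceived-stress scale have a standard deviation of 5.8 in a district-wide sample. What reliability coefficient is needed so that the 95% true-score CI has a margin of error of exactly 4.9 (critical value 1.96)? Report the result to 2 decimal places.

Required SEM = 4.9 / 1.96 ≃ 2.50000
r = 1 − (2.50000/5.8)² ≃ 1 − 0.18579 ≃ 0.81421

0.81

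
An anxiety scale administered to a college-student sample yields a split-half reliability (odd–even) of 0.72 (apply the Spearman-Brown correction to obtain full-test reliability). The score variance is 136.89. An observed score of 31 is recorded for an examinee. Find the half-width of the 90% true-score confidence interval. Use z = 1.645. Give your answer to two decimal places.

7.77

SD = √136.89 = 11.70000
Full-length reliability (Spearman-Brown) = 2(0.72)/(1+0.72) ≈ 0.83721
The standard error of measurement is 11.70000×√(1 − 0.83721) ≈ 11.70000×0.40347 ≈ 4.72064.
1.645 × SEM ≈ 7.76545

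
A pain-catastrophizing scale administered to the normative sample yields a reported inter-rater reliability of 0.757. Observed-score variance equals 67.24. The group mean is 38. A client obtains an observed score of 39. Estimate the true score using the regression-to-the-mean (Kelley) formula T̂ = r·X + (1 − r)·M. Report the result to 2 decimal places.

Estimated true score = 0.75700*39 + (1 − 0.75700)*38 ≃ 38.75700

38.76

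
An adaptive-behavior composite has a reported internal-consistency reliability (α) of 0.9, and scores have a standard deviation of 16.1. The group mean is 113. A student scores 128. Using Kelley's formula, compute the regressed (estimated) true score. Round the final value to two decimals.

126.50

T̂ = 0.9000(128) + 0.1000(113) ≈ 126.5000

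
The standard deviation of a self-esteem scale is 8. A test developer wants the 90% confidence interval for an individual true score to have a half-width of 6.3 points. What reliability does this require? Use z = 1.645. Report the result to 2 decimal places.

0.77

Required SEM = 6.3 / 1.645 ≈ 3.830
r = 1 − (SEM / SD)² = 1 − (3.830 / 8)² ≈ 1 − 0.229 ≈ 0.771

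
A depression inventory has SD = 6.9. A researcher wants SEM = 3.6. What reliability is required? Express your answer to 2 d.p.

0.73

Required reliability = 1 − (SEM/SD)² = 1 − 0.272 ≈ 0.728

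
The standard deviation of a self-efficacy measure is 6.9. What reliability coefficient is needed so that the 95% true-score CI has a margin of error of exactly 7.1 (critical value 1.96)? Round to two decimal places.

Required SEM = 7.1 / 1.96 ≈ 3.6224
r = 1 − (3.6224/6.9)² ≈ 1 − 0.2756 ≈ 0.7244

0.72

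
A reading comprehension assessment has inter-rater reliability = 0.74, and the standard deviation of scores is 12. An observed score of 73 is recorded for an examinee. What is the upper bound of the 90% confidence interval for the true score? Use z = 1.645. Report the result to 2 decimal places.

83.07

SEM = 12.0000*√(1 − 0.7400) ≈ 6.1188
1.645 * SEM ≈ 10.0655
Upper bound: 73 + 10.0655 = 83.0655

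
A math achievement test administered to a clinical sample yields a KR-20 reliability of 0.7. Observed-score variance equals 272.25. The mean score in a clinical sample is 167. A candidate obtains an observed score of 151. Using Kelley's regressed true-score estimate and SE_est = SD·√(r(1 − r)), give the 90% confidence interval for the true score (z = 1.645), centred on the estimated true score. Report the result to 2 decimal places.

[143.36, 168.24]

SD = √272.25 ≃ 16.5000
T̂ = r·X + (1 − r)·M = 0.7000×151 + 0.3000×167 = 105.7000 + 50.1000 ≃ 155.8000
SE_est = 16.5000·√[r(1 − r)] ≃ 7.5612
90% CI: 155.8000 ± 12.4383 ≃ (143.3617, 168.2383)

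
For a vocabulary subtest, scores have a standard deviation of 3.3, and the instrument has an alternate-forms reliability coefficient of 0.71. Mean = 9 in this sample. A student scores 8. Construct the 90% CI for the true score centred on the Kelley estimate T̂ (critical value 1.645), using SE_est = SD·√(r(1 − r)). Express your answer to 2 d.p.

T̂ = r·X + (1 − r)·M = 0.710·8 + 0.290·9 = 5.680 + 2.610 ≈ 8.290
SE_est = SD · √(r(1 − r)) = 3.300 · √0.206 ≈ 3.300 · 0.454 ≈ 1.497
CI = 8.290 ± 1.645 · 1.497 → [5.827, 10.753]

[5.83, 10.75]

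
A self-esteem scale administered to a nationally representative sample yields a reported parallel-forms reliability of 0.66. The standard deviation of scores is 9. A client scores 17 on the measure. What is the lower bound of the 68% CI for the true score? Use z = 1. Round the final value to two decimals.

The standard error of measurement is 9.000×√(1 − 0.660) ≈ 9.000×0.583 ≈ 5.248.
1 × SEM ≈ 5.248
Lower bound: 17 − 5.248 = 11.752

11.75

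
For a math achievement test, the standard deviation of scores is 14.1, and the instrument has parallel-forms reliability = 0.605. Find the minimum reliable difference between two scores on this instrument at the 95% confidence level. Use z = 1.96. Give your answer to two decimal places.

SEM = 14.10000 × √(1 − 0.60500) = 14.10000 × √0.39500 ≈ 14.10000 × 0.62849 ≈ 8.86171
SE_diff = √2 × SEM ≈ 12.53235
Smallest detectable difference = 1.96×12.53235 ≈ 24.56341

24.56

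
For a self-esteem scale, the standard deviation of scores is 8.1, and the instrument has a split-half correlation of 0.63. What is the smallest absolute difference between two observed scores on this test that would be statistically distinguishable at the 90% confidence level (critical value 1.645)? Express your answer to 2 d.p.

8.98

r_full = 2·0.63 / (1 + 0.63) ≈ 0.7730
The standard error of measurement is 8.1000*√(1 − 0.7730) ≈ 8.1000*0.4764 ≈ 3.8592.
SE_diff = √2 * SEM ≈ 5.4577
Smallest detectable difference = 1.645*5.4577 ≈ 8.9779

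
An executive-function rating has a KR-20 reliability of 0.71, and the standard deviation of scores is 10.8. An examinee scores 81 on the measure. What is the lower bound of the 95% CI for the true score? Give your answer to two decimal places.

The standard error of measurement is 10.800·√(1 − 0.710) ≈ 10.800·0.539 ≈ 5.816.
Half-width = 1.96·5.816 ≈ 11.399
Lower limit = 81 − 11.399 ≈ 69.601

69.60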